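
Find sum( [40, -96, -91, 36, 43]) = 40 + (-96) + (-91) + 36 + 43
= -68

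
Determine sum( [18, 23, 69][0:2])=41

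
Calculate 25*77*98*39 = 7357350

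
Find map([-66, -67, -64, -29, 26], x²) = [4356, 4489, 4096, 841, 676]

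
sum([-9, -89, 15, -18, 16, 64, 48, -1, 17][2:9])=slice → [15, -18, 16, 64, 48, -1, 17]
15 + (-18) + 16 + 64 + 48 + (-1) + 17
= 141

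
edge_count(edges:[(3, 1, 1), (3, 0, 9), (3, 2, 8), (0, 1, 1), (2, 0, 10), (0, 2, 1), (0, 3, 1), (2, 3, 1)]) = 8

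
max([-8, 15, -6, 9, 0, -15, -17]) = 15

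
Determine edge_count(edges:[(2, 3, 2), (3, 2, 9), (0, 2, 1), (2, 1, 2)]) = 4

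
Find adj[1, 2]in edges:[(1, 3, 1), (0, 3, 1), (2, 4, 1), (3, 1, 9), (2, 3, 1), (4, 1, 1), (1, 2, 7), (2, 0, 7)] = 7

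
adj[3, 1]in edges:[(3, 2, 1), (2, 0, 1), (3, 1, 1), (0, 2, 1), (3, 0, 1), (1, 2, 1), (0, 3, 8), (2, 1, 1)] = 1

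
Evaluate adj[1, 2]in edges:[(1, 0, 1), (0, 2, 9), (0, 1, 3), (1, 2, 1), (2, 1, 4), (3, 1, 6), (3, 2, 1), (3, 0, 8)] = 1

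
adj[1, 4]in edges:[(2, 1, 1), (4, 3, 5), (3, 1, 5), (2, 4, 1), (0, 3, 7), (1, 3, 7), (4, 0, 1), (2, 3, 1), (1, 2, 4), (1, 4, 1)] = 1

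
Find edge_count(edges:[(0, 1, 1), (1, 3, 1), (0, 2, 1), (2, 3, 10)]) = 4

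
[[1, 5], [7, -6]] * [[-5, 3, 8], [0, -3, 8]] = [[-5, -12, 48], [-35, 39, 8]]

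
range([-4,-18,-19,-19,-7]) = 15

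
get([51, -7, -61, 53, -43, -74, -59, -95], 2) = -61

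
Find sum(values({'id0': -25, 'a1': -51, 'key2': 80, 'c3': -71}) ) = -67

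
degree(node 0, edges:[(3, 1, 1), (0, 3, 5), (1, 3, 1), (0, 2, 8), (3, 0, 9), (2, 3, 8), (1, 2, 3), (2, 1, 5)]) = 3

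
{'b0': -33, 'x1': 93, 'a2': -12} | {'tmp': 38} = {'b0': -33, 'x1': 93, 'a2': -12, 'tmp': 38}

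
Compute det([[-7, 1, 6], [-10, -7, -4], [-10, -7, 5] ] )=531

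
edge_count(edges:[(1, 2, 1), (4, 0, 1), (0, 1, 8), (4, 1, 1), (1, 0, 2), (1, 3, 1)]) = 6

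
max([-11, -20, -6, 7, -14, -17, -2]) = 7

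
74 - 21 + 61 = 114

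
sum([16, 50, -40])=26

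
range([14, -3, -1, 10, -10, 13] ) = 24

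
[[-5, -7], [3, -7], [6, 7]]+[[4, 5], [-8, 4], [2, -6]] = [[-1, -2], [-5, -3], [8, 1]]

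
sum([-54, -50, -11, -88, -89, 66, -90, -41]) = (-54) + (-50) + (-11) + (-88) + (-89) + 66 + (-90) + (-41)
= -357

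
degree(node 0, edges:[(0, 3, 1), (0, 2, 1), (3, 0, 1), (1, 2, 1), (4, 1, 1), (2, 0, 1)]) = incident: (0,3), (0,2), (3,0), (2,0)
= 4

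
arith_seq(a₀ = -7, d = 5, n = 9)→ a_0 = -7 + 0*5 = -7
a_1 = -7 + 1*5 = -2
a_2 = -7 + 2*5 = 3
...
= [-7, -2, 3, 8, 13, 18, 23, 28, 33]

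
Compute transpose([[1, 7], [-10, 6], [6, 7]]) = [[1, -10, 6], [7, 6, 7]]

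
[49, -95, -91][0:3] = [49, -95, -91]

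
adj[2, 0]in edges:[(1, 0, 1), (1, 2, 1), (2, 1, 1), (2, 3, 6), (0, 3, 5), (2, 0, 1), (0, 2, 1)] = 1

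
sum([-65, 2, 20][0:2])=-63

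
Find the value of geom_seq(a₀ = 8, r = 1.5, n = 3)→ a_0 = 8*1.5^0 = 8.0
a_1 = 8*1.5^1 = 12.0
a_2 = 8*1.5^2 = 18.0
= [8.0, 12.0, 18.0]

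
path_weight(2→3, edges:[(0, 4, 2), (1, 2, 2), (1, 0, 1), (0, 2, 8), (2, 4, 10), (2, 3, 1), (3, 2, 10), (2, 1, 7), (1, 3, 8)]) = 1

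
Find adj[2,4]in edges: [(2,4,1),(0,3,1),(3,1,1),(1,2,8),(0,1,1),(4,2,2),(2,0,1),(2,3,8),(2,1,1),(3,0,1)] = 1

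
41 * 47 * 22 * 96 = 4069824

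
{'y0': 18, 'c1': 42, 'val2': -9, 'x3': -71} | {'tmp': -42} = {'y0': 18, 'c1': 42, 'val2': -9, 'x3': -71, 'tmp': -42}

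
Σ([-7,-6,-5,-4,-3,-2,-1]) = (-7) + (-6) + (-5) + (-4) + (-3) + (-2) + (-1)
= -28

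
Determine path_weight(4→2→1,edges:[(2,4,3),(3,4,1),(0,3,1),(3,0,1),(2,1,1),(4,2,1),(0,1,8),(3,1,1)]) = 2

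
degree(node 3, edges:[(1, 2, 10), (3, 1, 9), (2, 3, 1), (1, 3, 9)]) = incident: (3,1), (2,3), (1,3)
= 3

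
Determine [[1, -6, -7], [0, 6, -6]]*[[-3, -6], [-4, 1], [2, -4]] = C[0][0] = (1)*(-3) + (-6)*(-4) + (-7)*(2) = 7
C[0][1] = (1)*(-6) + (-6)*(1) + (-7)*(-4) = 16
C[1][0] = (0)*(-3) + (6)*(-4) + (-6)*(2) = -36
C[1][1] = (0)*(-6) + (6)*(1) + (-6)*(-4) = 30
= [[7, 16], [-36, 30]]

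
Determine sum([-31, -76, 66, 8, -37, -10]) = -80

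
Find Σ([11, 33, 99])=143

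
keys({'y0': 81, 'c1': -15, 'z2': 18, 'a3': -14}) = ['y0', 'c1', 'z2', 'a3']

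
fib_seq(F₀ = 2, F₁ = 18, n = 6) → [2, 18, 20, 38, 58, 96]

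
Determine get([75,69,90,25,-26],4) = -26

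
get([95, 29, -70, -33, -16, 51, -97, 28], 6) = -97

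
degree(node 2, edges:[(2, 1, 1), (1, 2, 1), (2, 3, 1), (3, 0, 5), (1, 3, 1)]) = 3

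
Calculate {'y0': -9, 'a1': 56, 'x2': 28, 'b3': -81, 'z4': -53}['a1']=56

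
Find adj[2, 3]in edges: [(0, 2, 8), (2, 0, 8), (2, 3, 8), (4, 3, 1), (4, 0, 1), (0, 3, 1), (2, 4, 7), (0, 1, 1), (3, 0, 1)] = 8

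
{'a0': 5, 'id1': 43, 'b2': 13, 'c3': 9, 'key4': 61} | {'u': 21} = {'a0': 5, 'id1': 43, 'b2': 13, 'c3': 9, 'key4': 61, 'u': 21}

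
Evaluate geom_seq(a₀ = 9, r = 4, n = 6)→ [9, 36, 144, 576, 2304, 9216]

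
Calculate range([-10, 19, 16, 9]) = 29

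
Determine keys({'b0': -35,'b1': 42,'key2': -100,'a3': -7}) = ['b0', 'b1', 'key2', 'a3']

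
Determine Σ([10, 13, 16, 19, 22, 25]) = 10 + 13 + 16 + 19 + 22 + 25
= 105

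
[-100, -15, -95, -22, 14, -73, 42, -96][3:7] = [-22, 14, -73, 42]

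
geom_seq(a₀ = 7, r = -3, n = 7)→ [7, -21, 63, -189, 567, -1701, 5103]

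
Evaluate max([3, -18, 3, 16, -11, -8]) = 16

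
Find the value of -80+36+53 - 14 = -5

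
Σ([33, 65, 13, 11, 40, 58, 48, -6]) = 33 + 65 + 13 + 11 + 40 + 58 + 48 + (-6)
= 262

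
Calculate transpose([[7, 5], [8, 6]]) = [[7, 8], [5, 6]]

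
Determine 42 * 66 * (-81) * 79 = -17738028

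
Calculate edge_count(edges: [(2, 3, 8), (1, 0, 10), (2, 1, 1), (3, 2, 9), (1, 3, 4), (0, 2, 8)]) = 6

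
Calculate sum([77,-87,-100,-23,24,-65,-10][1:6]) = -251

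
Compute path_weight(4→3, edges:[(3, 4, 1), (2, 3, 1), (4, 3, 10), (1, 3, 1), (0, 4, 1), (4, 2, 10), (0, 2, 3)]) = 10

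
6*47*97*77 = 2106258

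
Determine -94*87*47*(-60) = 23061960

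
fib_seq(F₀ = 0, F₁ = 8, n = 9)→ F_2 = F_1 + F_0 = 8
F_3 = F_2 + F_1 = 16
F_4 = F_3 + F_2 = 24
...
= [0, 8, 8, 16, 24, 40, 64, 104, 168]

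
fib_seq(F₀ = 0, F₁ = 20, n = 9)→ F_2 = F_1 + F_0 = 20
F_3 = F_2 + F_1 = 40
F_4 = F_3 + F_2 = 60
...
= [0, 20, 20, 40, 60, 100, 160, 260, 420]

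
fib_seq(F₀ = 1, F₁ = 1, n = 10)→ F_2 = F_1 + F_0 = 2
F_3 = F_2 + F_1 = 3
F_4 = F_3 + F_2 = 5
...
= [1, 1, 2, 3, 5, 8, 13, 21, 34, 55]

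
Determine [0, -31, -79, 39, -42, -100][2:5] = [-79, 39, -42]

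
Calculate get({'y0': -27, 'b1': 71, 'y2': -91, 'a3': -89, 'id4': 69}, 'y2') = -91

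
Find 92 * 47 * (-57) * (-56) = 13802208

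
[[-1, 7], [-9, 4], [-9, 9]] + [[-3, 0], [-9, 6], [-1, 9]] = [[-4, 7], [-18, 10], [-10, 18]]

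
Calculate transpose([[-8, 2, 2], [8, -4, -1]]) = [[-8, 8], [2, -4], [2, -1]]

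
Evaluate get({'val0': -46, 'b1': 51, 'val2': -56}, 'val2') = -56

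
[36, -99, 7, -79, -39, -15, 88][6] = 88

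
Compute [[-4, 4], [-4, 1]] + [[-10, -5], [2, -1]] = [[-14, -1], [-2, 0]]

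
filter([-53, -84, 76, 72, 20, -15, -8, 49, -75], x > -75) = [-53, 76, 72, 20, -15, -8, 49]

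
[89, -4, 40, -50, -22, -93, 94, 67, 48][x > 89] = [94]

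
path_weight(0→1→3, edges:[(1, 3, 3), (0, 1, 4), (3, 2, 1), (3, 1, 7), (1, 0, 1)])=w(0→1)=4 + w(1→3)=3
= 7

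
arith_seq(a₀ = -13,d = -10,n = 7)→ [-13, -23, -33, -43, -53, -63, -73]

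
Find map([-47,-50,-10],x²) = (-47)²=2209, (-50)²=2500, (-10)²=100
= [2209, 2500, 100]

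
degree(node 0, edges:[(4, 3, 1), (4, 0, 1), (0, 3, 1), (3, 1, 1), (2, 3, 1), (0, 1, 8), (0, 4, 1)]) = 4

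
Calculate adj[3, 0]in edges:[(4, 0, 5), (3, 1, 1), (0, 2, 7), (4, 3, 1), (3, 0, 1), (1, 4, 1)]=1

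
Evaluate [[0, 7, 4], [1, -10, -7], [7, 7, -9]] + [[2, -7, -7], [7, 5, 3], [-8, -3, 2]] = [[2, 0, -3], [8, -5, -4], [-1, 4, -7]]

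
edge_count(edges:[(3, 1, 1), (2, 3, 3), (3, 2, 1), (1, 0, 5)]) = 4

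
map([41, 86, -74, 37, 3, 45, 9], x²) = [1681, 7396, 5476, 1369, 9, 2025, 81]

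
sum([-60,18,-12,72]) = 18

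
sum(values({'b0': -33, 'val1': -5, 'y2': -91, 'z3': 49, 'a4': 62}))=(-33) + (-5) + (-91) + 49 + 62
= -18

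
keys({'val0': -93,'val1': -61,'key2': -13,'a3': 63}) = ['val0', 'val1', 'key2', 'a3']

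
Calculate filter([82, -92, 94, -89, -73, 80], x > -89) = keep x where x > -89: 82✓, -92✗, 94✓, -89✗, -73✓, 80✓
= [82, 94, -73, 80]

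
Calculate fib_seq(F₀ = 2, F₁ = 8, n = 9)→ F_2 = F_1 + F_0 = 10
F_3 = F_2 + F_1 = 18
F_4 = F_3 + F_2 = 28
...
= [2, 8, 10, 18, 28, 46, 74, 120, 194]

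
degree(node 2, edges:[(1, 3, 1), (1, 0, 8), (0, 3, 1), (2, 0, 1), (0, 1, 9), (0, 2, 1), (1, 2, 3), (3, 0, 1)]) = incident: (2,0), (0,2), (1,2)
= 3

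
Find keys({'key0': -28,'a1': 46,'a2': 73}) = ['key0', 'a1', 'a2']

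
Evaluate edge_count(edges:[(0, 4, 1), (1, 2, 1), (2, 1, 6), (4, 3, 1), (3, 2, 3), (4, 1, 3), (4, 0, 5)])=7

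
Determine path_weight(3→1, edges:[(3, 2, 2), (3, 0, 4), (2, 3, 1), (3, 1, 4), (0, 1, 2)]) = w(3→1)=4
= 4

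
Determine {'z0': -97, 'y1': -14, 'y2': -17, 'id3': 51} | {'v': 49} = {'z0': -97, 'y1': -14, 'y2': -17, 'id3': 51, 'v': 49}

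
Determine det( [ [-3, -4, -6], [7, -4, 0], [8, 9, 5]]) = -370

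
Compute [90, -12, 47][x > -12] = keep x where x > -12: 90✓, -12✗, 47✓
= [90, 47]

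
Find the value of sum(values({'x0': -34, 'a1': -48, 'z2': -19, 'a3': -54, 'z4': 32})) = -123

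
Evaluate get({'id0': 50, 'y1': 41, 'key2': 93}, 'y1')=41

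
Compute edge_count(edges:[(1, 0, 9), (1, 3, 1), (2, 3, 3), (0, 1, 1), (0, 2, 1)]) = 5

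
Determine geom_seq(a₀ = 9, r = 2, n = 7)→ [9, 18, 36, 72, 144, 288, 576]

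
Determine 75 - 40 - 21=14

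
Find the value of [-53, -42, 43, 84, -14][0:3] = [-53, -42, 43]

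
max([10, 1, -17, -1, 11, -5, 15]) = 15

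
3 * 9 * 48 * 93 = 120528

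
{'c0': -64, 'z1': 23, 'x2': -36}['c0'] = -64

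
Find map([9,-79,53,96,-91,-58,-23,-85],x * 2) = 9*2=18, -79*2=-158, 53*2=106, 96*2=192, -91*2=-182, -58*2=-116, -23*2=-46, -85*2=-170
= [18, -158, 106, 192, -182, -116, -46, -170]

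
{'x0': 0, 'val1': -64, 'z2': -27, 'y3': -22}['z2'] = -27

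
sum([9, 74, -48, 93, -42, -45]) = 9 + 74 + (-48) + 93 + (-42) + (-45)
= 41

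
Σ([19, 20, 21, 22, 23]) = 105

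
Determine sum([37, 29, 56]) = 37 + 29 + 56
= 122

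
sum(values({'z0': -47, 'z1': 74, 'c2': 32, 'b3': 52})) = 111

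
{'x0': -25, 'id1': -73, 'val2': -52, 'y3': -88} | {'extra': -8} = {'x0': -25, 'id1': -73, 'val2': -52, 'y3': -88, 'extra': -8}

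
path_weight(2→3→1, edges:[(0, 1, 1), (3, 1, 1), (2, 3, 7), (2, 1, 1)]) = 8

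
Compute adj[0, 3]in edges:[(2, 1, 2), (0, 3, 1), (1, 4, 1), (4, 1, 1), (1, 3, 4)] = 1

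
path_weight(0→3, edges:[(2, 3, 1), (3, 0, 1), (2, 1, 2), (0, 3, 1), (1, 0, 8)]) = w(0→3)=1
= 1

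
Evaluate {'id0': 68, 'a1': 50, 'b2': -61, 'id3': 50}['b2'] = -61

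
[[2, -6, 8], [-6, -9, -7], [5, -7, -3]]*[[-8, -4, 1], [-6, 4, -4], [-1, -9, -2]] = C[0][0] = (2)*(-8) + (-6)*(-6) + (8)*(-1) = 12
C[0][1] = (2)*(-4) + (-6)*(4) + (8)*(-9) = -104
C[0][2] = (2)*(1) + (-6)*(-4) + (8)*(-2) = 10
C[1][0] = (-6)*(-8) + (-9)*(-6) + (-7)*(-1) = 109
C[1][1] = (-6)*(-4) + (-9)*(4) + (-7)*(-9) = 51
C[1][2] = (-6)*(1) + (-9)*(-4) + (-7)*(-2) = 44
... (3 more cells)
= [[12, -104, 10], [109, 51, 44], [5, -21, 39]]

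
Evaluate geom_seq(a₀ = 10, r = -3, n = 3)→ a_0 = 10*(-3)^0 = 10
a_1 = 10*(-3)^1 = -30
a_2 = 10*(-3)^2 = 90
= [10, -30, 90]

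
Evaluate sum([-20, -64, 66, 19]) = 1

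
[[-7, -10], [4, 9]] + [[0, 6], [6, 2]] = [[-7, -4], [10, 11]]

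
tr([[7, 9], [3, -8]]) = -1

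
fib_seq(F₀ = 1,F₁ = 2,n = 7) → F_2 = F_1 + F_0 = 3
F_3 = F_2 + F_1 = 5
F_4 = F_3 + F_2 = 8
...
= [1, 2, 3, 5, 8, 13, 21]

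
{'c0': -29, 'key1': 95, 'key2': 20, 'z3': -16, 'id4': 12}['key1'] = 95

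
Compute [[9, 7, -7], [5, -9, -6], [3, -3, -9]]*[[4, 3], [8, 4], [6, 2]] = [[50, 41], [-88, -33], [-66, -21]]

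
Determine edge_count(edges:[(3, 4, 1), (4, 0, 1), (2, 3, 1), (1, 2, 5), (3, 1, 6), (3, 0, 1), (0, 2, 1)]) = 7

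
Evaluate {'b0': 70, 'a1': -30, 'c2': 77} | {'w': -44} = {'b0': 70, 'a1': -30, 'c2': 77, 'w': -44}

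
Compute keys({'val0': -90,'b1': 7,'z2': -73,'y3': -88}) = ['val0', 'b1', 'z2', 'y3']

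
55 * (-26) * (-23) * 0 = 0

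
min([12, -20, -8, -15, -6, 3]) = -20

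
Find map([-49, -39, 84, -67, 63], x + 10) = [-39, -29, 94, -57, 73]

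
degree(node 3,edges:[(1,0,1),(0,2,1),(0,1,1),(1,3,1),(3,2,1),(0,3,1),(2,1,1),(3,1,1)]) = 4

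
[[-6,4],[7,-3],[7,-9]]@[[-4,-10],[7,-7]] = C[0][0] = (-6)*(-4) + (4)*(7) = 52
C[0][1] = (-6)*(-10) + (4)*(-7) = 32
C[1][0] = (7)*(-4) + (-3)*(7) = -49
C[1][1] = (7)*(-10) + (-3)*(-7) = -49
C[2][0] = (7)*(-4) + (-9)*(7) = -91
C[2][1] = (7)*(-10) + (-9)*(-7) = -7
= [[52, 32], [-49, -49], [-91, -7]]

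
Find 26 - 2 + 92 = 116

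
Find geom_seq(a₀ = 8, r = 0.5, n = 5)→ [8.0, 4.0, 2.0, 1.0, 0.5]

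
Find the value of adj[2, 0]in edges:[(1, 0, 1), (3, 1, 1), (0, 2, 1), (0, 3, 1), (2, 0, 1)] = 1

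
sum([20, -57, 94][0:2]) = -37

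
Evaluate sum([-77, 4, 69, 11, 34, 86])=(-77) + 4 + 69 + 11 + 34 + 86
= 127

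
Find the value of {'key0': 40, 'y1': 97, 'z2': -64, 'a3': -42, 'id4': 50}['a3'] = -42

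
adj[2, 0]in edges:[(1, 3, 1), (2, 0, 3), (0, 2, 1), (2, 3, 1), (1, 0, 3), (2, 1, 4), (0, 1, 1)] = 3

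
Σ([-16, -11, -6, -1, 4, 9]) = -21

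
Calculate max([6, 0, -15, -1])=6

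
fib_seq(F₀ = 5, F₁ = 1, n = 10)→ F_2 = F_1 + F_0 = 6
F_3 = F_2 + F_1 = 7
F_4 = F_3 + F_2 = 13
...
= [5, 1, 6, 7, 13, 20, 33, 53, 86, 139]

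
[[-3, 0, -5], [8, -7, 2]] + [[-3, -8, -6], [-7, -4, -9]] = [[-6, -8, -11], [1, -11, -7]]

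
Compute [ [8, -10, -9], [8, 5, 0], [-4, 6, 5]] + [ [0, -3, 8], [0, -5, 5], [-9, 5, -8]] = [[8, -13, -1], [8, 0, 5], [-13, 11, -3]]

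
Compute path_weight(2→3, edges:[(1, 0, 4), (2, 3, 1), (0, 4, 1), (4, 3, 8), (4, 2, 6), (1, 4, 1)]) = 1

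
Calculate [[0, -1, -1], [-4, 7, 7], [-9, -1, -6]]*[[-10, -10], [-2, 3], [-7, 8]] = C[0][0] = (0)*(-10) + (-1)*(-2) + (-1)*(-7) = 9
C[0][1] = (0)*(-10) + (-1)*(3) + (-1)*(8) = -11
C[1][0] = (-4)*(-10) + (7)*(-2) + (7)*(-7) = -23
C[1][1] = (-4)*(-10) + (7)*(3) + (7)*(8) = 117
C[2][0] = (-9)*(-10) + (-1)*(-2) + (-6)*(-7) = 134
C[2][1] = (-9)*(-10) + (-1)*(3) + (-6)*(8) = 39
= [[9, -11], [-23, 117], [134, 39]]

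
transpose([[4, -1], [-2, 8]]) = [[4, -2], [-1, 8]]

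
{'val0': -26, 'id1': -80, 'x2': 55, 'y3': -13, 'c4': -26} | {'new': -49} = {'val0': -26, 'id1': -80, 'x2': 55, 'y3': -13, 'c4': -26, 'new': -49}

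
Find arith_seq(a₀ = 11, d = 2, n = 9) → a_0 = 11 + 0*2 = 11
a_1 = 11 + 1*2 = 13
a_2 = 11 + 2*2 = 15
...
= [11, 13, 15, 17, 19, 21, 23, 25, 27]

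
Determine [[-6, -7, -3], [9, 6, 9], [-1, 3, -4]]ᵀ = [[-6, 9, -1], [-7, 6, 3], [-3, 9, -4]]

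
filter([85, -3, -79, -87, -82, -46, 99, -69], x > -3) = keep x where x > -3: 85✓, -3✗, -79✗, -87✗, -82✗, -46✗, 99✓, -69✗
= [85, 99]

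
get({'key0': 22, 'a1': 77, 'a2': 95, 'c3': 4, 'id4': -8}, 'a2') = 95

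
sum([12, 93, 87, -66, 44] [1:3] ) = slice → [93, 87]
93 + 87
= 180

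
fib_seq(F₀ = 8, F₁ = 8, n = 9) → [8, 8, 16, 24, 40, 64, 104, 168, 272]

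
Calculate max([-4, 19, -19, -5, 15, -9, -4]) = 19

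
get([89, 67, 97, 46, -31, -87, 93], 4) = -31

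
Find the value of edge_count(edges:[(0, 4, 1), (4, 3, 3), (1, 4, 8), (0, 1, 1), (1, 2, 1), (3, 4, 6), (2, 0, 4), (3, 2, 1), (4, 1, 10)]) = 9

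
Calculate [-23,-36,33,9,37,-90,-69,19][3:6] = [9, 37, -90]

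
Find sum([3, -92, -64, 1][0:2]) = slice → [3, -92]
3 + (-92)
= -89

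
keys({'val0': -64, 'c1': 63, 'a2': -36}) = ['val0', 'c1', 'a2']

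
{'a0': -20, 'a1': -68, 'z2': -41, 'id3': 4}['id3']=4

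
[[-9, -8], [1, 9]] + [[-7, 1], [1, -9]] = [[-16, -7], [2, 0]]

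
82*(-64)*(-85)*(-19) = -8475520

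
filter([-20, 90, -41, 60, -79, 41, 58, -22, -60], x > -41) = keep x where x > -41: -20✓, 90✓, -41✗, 60✓, -79✗, 41✓, 58✓, -22✓, -60✗
= [-20, 90, 60, 41, 58, -22]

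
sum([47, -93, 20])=-26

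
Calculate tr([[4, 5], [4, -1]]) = 3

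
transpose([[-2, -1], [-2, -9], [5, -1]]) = [[-2, -2, 5], [-1, -9, -1]]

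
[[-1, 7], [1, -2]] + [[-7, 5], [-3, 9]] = [[-8, 12], [-2, 7]]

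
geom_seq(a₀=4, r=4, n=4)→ a_0 = 4*4^0 = 4
a_1 = 4*4^1 = 16
a_2 = 4*4^2 = 64
...
= [4, 16, 64, 256]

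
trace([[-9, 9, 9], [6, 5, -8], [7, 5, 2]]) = diagonal: (-9) + 5 + 2
= -2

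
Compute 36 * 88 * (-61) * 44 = -8502912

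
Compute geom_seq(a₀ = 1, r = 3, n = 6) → [1, 3, 9, 27, 81, 243]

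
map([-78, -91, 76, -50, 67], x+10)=-78+10=-68, -91+10=-81, 76+10=86, -50+10=-40, 67+10=77
= [-68, -81, 86, -40, 77]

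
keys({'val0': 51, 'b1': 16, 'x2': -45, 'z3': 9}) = ['val0', 'b1', 'x2', 'z3']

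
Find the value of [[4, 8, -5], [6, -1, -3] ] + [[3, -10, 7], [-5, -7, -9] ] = [[7, -2, 2], [1, -8, -12]]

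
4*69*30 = 8280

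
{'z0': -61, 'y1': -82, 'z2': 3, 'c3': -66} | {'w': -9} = {'z0': -61, 'y1': -82, 'z2': 3, 'c3': -66, 'w': -9}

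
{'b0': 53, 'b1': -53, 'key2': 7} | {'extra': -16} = {'b0': 53, 'b1': -53, 'key2': 7, 'extra': -16}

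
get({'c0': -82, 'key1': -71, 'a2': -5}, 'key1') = -71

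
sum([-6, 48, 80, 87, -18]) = (-6) + 48 + 80 + 87 + (-18)
= 191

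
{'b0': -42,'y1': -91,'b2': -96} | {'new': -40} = {'b0': -42, 'y1': -91, 'b2': -96, 'new': -40}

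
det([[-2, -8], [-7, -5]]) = -46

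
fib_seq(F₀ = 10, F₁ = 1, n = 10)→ [10, 1, 11, 12, 23, 35, 58, 93, 151, 244]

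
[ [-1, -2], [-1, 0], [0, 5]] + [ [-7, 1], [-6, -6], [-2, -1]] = [[-8, -1], [-7, -6], [-2, 4]]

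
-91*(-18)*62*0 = 0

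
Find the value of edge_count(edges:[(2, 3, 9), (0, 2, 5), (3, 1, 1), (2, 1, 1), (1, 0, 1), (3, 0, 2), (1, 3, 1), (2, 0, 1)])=8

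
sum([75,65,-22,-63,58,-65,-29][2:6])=-92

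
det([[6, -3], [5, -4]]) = -9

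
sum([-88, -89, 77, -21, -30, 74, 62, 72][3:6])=slice → [-21, -30, 74]
(-21) + (-30) + 74
= 23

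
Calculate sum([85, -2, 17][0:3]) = slice → [85, -2, 17]
85 + (-2) + 17
= 100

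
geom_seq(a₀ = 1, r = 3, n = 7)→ a_0 = 1*3^0 = 1
a_1 = 1*3^1 = 3
a_2 = 1*3^2 = 9
...
= [1, 3, 9, 27, 81, 243, 729]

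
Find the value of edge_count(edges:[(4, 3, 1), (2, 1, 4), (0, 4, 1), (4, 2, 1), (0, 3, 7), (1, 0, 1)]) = 6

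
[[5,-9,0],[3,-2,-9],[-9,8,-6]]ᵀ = [[5, 3, -9], [-9, -2, 8], [0, -9, -6]]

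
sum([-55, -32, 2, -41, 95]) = (-55) + (-32) + 2 + (-41) + 95
= -31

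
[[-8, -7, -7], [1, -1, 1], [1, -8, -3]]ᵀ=[[-8, 1, 1], [-7, -1, -8], [-7, 1, -3]]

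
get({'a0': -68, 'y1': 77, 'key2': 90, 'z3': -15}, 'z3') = -15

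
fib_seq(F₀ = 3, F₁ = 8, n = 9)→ F_2 = F_1 + F_0 = 11
F_3 = F_2 + F_1 = 19
F_4 = F_3 + F_2 = 30
...
= [3, 8, 11, 19, 30, 49, 79, 128, 207]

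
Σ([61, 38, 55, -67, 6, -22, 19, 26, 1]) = 117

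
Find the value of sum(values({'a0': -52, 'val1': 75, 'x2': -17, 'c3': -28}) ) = (-52) + 75 + (-17) + (-28)
= -22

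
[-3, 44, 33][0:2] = [-3, 44]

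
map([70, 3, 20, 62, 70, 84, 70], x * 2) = 70*2=140, 3*2=6, 20*2=40, 62*2=124, 70*2=140, 84*2=168, 70*2=140
= [140, 6, 40, 124, 140, 168, 140]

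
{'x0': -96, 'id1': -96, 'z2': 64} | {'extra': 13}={'x0': -96, 'id1': -96, 'z2': 64, 'extra': 13}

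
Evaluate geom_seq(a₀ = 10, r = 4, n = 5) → a_0 = 10*4^0 = 10
a_1 = 10*4^1 = 40
a_2 = 10*4^2 = 160
...
= [10, 40, 160, 640, 2560]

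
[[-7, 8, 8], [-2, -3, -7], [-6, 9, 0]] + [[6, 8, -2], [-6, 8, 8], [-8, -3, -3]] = [[-1, 16, 6], [-8, 5, 1], [-14, 6, -3]]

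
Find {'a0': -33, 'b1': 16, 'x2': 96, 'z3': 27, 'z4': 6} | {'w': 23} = {'a0': -33, 'b1': 16, 'x2': 96, 'z3': 27, 'z4': 6, 'w': 23}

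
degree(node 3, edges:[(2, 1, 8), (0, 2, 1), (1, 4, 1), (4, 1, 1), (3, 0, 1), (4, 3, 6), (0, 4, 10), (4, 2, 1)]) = incident: (3,0), (4,3)
= 2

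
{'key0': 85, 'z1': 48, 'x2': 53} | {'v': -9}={'key0': 85, 'z1': 48, 'x2': 53, 'v': -9}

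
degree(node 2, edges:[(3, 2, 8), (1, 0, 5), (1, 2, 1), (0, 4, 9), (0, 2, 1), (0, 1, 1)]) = 3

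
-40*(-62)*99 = 245520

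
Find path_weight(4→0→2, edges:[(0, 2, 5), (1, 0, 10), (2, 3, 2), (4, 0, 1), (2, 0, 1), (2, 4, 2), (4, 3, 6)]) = 6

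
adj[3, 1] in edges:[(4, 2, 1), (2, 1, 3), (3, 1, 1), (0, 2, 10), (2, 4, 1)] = 1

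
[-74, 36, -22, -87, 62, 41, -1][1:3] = [36, -22]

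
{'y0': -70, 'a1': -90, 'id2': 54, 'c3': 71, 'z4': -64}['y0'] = -70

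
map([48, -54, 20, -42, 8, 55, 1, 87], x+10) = 48+10=58, -54+10=-44, 20+10=30, -42+10=-32, 8+10=18, 55+10=65, 1+10=11, 87+10=97
= [58, -44, 30, -32, 18, 65, 11, 97]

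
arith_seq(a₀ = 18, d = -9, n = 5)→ a_0 = 18 + 0*-9 = 18
a_1 = 18 + 1*-9 = 9
a_2 = 18 + 2*-9 = 0
...
= [18, 9, 0, -9, -18]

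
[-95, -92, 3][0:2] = [-95, -92]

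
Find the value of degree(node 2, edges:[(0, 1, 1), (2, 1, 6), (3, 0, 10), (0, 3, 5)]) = 1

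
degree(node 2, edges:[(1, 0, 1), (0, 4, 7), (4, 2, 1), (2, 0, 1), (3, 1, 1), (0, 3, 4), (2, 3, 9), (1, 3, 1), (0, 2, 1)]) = incident: (4,2), (2,0), (2,3), (0,2)
= 4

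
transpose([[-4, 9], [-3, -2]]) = [[-4, -3], [9, -2]]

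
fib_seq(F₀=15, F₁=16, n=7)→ F_2 = F_1 + F_0 = 31
F_3 = F_2 + F_1 = 47
F_4 = F_3 + F_2 = 78
...
= [15, 16, 31, 47, 78, 125, 203]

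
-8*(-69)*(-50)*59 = -1628400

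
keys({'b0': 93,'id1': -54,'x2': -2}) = ['b0', 'id1', 'x2']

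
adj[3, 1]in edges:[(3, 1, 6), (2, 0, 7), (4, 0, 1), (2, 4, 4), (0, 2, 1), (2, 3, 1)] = 6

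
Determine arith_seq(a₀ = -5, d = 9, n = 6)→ [-5, 4, 13, 22, 31, 40]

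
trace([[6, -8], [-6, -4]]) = diagonal: 6 + (-4)
= 2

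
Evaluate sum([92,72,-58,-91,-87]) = 92 + 72 + (-58) + (-91) + (-87)
= -72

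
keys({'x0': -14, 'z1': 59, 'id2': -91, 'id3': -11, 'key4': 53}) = ['x0', 'z1', 'id2', 'id3', 'key4']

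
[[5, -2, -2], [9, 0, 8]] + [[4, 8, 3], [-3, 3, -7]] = [[9, 6, 1], [6, 3, 1]]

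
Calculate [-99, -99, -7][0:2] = [-99, -99]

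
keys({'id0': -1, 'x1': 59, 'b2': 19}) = ['id0', 'x1', 'b2']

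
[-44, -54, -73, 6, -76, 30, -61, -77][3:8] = [6, -76, 30, -61, -77]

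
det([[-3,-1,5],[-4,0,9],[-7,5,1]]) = 94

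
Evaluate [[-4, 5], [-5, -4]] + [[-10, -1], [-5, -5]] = [[-14, 4], [-10, -9]]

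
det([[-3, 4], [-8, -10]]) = (-3)*(-10) - (4)*(-8)
= 62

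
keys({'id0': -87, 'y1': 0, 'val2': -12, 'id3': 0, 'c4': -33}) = ['id0', 'y1', 'val2', 'id3', 'c4']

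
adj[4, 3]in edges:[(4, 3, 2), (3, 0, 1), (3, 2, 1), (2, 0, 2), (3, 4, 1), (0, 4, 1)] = 2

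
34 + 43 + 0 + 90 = 167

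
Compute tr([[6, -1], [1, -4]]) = diagonal: 6 + (-4)
= 2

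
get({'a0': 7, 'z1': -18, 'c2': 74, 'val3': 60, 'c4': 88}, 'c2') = 74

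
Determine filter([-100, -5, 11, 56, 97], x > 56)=[97]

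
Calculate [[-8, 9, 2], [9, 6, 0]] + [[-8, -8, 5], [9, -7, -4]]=[[-16, 1, 7], [18, -1, -4]]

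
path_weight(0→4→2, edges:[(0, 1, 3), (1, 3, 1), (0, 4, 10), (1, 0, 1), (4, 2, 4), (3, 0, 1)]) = w(0→4)=10 + w(4→2)=4
= 14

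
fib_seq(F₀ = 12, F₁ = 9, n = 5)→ [12, 9, 21, 30, 51]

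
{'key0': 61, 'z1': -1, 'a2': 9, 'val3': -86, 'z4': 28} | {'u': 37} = {'key0': 61, 'z1': -1, 'a2': 9, 'val3': -86, 'z4': 28, 'u': 37}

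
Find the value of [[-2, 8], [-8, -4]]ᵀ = [[-2, -8], [8, -4]]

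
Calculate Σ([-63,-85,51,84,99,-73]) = 13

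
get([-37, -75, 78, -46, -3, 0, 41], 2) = 78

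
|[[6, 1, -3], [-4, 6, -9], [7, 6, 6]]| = 699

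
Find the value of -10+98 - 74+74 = 88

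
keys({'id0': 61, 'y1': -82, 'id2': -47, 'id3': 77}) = ['id0', 'y1', 'id2', 'id3']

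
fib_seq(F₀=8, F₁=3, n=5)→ [8, 3, 11, 14, 25]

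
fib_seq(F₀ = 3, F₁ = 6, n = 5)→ [3, 6, 9, 15, 24]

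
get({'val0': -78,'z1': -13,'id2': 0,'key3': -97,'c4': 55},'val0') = -78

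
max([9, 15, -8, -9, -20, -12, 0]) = 15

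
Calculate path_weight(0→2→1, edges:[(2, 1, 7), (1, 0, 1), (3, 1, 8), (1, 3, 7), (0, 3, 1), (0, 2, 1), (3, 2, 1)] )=w(0→2)=1 + w(2→1)=7
= 8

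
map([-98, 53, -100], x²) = (-98)²=9604, (53)²=2809, (-100)²=10000
= [9604, 2809, 10000]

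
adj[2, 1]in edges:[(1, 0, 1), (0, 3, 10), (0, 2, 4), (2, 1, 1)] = 1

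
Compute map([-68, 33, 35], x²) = [4624, 1089, 1225]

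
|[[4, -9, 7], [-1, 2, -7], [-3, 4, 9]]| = (1)*(4)*det([[2, -7], [4, 9]]) + (-1)*(-9)*det([[-1, -7], [-3, 9]]) + (1)*(7)*det([[-1, 2], [-3, 4]])
= 184 + -270 + 14
= -72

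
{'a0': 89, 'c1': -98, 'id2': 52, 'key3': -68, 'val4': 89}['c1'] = -98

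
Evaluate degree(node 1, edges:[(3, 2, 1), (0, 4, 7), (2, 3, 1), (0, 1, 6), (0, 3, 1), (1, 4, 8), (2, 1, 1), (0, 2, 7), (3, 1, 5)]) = incident: (0,1), (1,4), (2,1), (3,1)
= 4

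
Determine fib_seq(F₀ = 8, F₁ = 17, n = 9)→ F_2 = F_1 + F_0 = 25
F_3 = F_2 + F_1 = 42
F_4 = F_3 + F_2 = 67
...
= [8, 17, 25, 42, 67, 109, 176, 285, 461]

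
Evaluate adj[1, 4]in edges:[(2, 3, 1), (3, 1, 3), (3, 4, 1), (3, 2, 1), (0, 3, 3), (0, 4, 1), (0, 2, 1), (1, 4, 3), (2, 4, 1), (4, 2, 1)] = 3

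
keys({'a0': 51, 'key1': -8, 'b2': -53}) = ['a0', 'key1', 'b2']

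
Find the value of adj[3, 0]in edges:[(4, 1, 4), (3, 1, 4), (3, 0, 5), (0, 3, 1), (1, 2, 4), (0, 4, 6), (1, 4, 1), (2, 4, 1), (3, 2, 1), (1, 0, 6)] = 5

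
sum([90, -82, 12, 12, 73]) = 105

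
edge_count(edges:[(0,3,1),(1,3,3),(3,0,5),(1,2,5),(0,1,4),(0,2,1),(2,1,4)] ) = 7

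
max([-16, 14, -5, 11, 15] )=15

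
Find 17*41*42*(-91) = -2663934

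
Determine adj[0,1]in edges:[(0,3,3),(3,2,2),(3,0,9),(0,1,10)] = 10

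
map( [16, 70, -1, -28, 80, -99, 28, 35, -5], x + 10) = [26, 80, 9, -18, 90, -89, 38, 45, 5]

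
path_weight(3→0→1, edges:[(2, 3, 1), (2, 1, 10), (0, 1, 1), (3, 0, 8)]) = w(3→0)=8 + w(0→1)=1
= 9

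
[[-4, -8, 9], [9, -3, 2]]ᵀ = [[-4, 9], [-8, -3], [9, 2]]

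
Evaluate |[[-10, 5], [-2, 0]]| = 10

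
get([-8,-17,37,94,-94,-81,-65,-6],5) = -81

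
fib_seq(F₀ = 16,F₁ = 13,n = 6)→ [16, 13, 29, 42, 71, 113]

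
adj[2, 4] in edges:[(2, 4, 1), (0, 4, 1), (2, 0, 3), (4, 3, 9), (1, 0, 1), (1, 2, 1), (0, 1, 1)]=1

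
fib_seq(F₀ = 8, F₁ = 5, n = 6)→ F_2 = F_1 + F_0 = 13
F_3 = F_2 + F_1 = 18
F_4 = F_3 + F_2 = 31
...
= [8, 5, 13, 18, 31, 49]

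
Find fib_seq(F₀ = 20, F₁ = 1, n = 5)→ F_2 = F_1 + F_0 = 21
F_3 = F_2 + F_1 = 22
F_4 = F_3 + F_2 = 43
= [20, 1, 21, 22, 43]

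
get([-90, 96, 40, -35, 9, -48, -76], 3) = -35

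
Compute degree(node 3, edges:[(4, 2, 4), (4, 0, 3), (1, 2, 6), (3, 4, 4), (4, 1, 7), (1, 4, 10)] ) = 1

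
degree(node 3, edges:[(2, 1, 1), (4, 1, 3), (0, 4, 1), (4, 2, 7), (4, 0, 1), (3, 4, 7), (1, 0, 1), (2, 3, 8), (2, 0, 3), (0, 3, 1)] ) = 3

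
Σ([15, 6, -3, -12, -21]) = -15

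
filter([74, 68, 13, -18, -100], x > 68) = [74]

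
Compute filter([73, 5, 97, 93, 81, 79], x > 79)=[97, 93, 81]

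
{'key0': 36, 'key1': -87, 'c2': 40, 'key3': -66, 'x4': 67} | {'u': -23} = {'key0': 36, 'key1': -87, 'c2': 40, 'key3': -66, 'x4': 67, 'u': -23}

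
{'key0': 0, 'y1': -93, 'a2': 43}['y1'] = -93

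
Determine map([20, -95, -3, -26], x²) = (20)²=400, (-95)²=9025, (-3)²=9, (-26)²=676
= [400, 9025, 9, 676]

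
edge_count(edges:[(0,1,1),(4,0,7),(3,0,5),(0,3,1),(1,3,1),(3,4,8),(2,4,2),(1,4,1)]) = 8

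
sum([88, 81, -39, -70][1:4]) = -28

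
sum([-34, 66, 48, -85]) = (-34) + 66 + 48 + (-85)
= -5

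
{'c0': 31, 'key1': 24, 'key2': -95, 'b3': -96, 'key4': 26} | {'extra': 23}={'c0': 31, 'key1': 24, 'key2': -95, 'b3': -96, 'key4': 26, 'extra': 23}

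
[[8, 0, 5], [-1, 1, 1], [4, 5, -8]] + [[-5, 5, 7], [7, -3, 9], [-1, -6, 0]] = [[3, 5, 12], [6, -2, 10], [3, -1, -8]]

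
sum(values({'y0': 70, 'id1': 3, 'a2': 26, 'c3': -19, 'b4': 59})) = 70 + 3 + 26 + (-19) + 59
= 139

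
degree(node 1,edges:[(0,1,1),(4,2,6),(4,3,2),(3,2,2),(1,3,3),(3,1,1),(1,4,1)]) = incident: (0,1), (1,3), (3,1), (1,4)
= 4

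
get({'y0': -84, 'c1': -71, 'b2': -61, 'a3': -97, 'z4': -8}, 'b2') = -61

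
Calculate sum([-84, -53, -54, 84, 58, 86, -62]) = -25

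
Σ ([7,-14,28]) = 7 + -14 + 28
= 21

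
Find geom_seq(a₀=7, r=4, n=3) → [7, 28, 112]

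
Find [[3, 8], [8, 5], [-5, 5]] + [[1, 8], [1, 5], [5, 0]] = [[4, 16], [9, 10], [0, 5]]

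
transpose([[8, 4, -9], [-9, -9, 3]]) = [[8, -9], [4, -9], [-9, 3]]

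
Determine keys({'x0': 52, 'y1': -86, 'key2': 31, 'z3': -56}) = ['x0', 'y1', 'key2', 'z3']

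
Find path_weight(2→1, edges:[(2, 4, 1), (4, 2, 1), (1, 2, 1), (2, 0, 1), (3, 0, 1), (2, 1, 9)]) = w(2→1)=9
= 9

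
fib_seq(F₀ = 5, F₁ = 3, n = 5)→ [5, 3, 8, 11, 19]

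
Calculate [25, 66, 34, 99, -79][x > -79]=keep x where x > -79: 25✓, 66✓, 34✓, 99✓, -79✗
= [25, 66, 34, 99]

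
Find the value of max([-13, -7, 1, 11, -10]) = 11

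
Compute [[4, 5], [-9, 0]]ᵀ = [[4, -9], [5, 0]]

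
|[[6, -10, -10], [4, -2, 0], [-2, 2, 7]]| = (1)*(6)*det([[-2, 0], [2, 7]]) + (-1)*(-10)*det([[4, 0], [-2, 7]]) + (1)*(-10)*det([[4, -2], [-2, 2]])
= -84 + 280 + -40
= 156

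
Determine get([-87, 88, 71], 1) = 88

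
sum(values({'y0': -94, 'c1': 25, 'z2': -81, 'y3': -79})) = -229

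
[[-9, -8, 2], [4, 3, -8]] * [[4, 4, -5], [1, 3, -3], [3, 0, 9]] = [[-38, -60, 87], [-5, 25, -101]]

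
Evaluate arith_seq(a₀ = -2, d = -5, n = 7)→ a_0 = -2 + 0*-5 = -2
a_1 = -2 + 1*-5 = -7
a_2 = -2 + 2*-5 = -12
...
= [-2, -7, -12, -17, -22, -27, -32]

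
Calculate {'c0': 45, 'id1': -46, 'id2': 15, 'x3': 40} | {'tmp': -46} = {'c0': 45, 'id1': -46, 'id2': 15, 'x3': 40, 'tmp': -46}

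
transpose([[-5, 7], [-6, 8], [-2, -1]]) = [[-5, -6, -2], [7, 8, -1]]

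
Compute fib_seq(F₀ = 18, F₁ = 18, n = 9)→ [18, 18, 36, 54, 90, 144, 234, 378, 612]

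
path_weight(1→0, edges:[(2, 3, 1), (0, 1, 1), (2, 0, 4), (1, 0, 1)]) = 1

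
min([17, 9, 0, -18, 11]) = -18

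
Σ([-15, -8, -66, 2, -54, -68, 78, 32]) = -99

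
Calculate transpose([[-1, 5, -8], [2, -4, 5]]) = [[-1, 2], [5, -4], [-8, 5]]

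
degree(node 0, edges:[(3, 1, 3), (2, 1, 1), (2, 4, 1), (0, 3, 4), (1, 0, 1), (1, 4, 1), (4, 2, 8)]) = 2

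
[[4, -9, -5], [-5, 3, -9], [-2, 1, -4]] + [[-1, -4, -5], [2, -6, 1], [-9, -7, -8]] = [[3, -13, -10], [-3, -3, -8], [-11, -6, -12]]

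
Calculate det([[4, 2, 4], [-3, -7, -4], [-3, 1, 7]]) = (1)*(4)*det([[-7, -4], [1, 7]]) + (-1)*(2)*det([[-3, -4], [-3, 7]]) + (1)*(4)*det([[-3, -7], [-3, 1]])
= -180 + 66 + -96
= -210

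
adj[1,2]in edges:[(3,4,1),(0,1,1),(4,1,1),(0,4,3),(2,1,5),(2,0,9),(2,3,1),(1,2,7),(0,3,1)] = 7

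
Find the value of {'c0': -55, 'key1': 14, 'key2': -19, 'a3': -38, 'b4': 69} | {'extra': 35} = {'c0': -55, 'key1': 14, 'key2': -19, 'a3': -38, 'b4': 69, 'extra': 35}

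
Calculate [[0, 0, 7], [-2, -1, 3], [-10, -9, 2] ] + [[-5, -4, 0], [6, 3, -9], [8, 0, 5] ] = [[-5, -4, 7], [4, 2, -6], [-2, -9, 7]]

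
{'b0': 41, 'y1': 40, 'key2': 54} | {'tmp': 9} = {'b0': 41, 'y1': 40, 'key2': 54, 'tmp': 9}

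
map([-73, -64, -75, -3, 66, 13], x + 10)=-73+10=-63, -64+10=-54, -75+10=-65, -3+10=7, 66+10=76, 13+10=23
= [-63, -54, -65, 7, 76, 23]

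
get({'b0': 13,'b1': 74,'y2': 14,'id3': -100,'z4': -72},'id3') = -100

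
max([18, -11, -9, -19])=18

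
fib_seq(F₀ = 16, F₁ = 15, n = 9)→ [16, 15, 31, 46, 77, 123, 200, 323, 523]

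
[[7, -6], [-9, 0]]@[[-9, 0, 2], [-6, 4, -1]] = [[-27, -24, 20], [81, 0, -18]]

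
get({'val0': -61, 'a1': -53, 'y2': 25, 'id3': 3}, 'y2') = 25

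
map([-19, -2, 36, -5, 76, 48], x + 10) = -19+10=-9, -2+10=8, 36+10=46, -5+10=5, 76+10=86, 48+10=58
= [-9, 8, 46, 5, 86, 58]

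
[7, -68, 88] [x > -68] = keep x where x > -68: 7✓, -68✗, 88✓
= [7, 88]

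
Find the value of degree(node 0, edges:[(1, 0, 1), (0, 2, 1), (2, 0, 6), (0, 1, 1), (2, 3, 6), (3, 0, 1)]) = incident: (1,0), (0,2), (2,0), (0,1), (3,0)
= 5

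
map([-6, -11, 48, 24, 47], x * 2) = [-12, -22, 96, 48, 94]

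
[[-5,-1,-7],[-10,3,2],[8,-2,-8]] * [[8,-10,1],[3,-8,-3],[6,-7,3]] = [[-85, 107, -23], [-59, 62, -13], [10, -8, -10]]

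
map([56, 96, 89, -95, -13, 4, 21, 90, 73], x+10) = [66, 106, 99, -85, -3, 14, 31, 100, 83]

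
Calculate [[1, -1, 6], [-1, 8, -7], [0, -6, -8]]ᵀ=[[1, -1, 0], [-1, 8, -6], [6, -7, -8]]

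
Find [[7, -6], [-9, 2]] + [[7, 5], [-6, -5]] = [[14, -1], [-15, -3]]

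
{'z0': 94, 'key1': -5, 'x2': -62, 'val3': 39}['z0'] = 94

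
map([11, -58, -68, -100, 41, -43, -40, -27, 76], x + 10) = [21, -48, -58, -90, 51, -33, -30, -17, 86]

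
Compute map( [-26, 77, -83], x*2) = -26*2=-52, 77*2=154, -83*2=-166
= [-52, 154, -166]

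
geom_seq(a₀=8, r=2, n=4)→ a_0 = 8*2^0 = 8
a_1 = 8*2^1 = 16
a_2 = 8*2^2 = 32
...
= [8, 16, 32, 64]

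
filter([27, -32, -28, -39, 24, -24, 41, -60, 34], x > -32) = [27, -28, 24, -24, 41, 34]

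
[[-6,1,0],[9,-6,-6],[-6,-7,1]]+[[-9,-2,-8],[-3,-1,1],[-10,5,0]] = [[-15, -1, -8], [6, -7, -5], [-16, -2, 1]]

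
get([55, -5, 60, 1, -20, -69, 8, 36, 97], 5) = -69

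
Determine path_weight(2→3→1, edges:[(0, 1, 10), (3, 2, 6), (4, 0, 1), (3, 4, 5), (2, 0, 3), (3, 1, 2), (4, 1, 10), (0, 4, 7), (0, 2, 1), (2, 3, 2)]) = 4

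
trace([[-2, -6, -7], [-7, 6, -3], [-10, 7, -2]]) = diagonal: (-2) + 6 + (-2)
= 2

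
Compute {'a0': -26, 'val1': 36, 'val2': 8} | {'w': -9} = {'a0': -26, 'val1': 36, 'val2': 8, 'w': -9}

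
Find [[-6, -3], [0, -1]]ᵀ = [[-6, 0], [-3, -1]]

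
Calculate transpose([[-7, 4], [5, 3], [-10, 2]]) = [[-7, 5, -10], [4, 3, 2]]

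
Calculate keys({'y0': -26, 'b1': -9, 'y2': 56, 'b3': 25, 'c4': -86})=['y0', 'b1', 'y2', 'b3', 'c4']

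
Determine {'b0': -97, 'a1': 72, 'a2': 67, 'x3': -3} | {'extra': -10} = {'b0': -97, 'a1': 72, 'a2': 67, 'x3': -3, 'extra': -10}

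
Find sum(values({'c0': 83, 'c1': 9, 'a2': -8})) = 84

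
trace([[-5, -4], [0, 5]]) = 0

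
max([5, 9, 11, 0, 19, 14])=19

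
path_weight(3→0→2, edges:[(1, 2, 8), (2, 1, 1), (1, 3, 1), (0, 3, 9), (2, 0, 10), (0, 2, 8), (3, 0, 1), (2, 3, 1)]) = 9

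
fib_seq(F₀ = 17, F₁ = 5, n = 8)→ F_2 = F_1 + F_0 = 22
F_3 = F_2 + F_1 = 27
F_4 = F_3 + F_2 = 49
...
= [17, 5, 22, 27, 49, 76, 125, 201]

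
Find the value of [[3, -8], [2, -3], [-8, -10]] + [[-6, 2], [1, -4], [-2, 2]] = [[-3, -6], [3, -7], [-10, -8]]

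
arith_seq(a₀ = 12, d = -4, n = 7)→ a_0 = 12 + 0*-4 = 12
a_1 = 12 + 1*-4 = 8
a_2 = 12 + 2*-4 = 4
...
= [12, 8, 4, 0, -4, -8, -12]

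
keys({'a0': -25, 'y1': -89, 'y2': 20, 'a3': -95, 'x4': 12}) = ['a0', 'y1', 'y2', 'a3', 'x4']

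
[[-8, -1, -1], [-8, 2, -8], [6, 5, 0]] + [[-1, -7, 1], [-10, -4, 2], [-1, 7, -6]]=[[-9, -8, 0], [-18, -2, -6], [5, 12, -6]]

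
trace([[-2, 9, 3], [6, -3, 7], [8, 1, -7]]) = diagonal: (-2) + (-3) + (-7)
= -12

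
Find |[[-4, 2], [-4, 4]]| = -8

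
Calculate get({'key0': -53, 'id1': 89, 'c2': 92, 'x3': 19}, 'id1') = 89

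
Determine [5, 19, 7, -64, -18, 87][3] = -64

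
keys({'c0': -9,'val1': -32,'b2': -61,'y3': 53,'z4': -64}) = ['c0', 'val1', 'b2', 'y3', 'z4']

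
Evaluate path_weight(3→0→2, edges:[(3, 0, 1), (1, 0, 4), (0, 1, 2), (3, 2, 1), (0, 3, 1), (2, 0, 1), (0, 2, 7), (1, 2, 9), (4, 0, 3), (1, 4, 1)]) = 8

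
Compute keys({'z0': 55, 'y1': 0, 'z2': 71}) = ['z0', 'y1', 'z2']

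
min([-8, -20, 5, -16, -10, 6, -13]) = -20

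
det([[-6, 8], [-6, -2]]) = (-6)*(-2) - (8)*(-6)
= 60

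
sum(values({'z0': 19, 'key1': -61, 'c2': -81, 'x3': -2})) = 19 + (-61) + (-81) + (-2)
= -125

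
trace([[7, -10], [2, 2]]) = diagonal: 7 + 2
= 9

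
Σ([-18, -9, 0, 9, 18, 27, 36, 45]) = 108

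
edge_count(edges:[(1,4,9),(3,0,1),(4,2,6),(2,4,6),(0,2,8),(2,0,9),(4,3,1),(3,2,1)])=8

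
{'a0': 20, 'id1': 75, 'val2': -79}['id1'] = 75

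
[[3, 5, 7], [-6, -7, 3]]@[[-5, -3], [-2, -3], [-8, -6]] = [[-81, -66], [20, 21]]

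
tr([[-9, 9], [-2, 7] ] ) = -2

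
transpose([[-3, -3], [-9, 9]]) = [[-3, -9], [-3, 9]]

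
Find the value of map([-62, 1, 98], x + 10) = [-52, 11, 108]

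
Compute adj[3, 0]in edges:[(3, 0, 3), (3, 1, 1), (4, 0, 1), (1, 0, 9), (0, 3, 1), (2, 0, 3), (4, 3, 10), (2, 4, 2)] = 3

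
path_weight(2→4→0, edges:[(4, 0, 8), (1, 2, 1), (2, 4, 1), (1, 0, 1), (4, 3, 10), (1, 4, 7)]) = w(2→4)=1 + w(4→0)=8
= 9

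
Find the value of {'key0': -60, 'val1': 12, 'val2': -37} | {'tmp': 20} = {'key0': -60, 'val1': 12, 'val2': -37, 'tmp': 20}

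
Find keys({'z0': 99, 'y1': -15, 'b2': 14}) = ['z0', 'y1', 'b2']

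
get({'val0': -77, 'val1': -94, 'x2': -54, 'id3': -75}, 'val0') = -77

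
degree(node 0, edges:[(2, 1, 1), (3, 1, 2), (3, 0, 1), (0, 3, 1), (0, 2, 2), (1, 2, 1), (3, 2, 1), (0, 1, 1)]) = incident: (3,0), (0,3), (0,2), (0,1)
= 4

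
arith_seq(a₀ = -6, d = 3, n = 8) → [-6, -3, 0, 3, 6, 9, 12, 15]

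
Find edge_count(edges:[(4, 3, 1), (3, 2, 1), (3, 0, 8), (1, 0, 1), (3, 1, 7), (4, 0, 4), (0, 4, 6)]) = 7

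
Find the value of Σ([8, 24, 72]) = 8 + 24 + 72
= 104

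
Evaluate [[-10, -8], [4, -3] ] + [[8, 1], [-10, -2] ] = [[-2, -7], [-6, -5]]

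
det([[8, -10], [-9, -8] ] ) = (8)*(-8) - (-10)*(-9)
= -154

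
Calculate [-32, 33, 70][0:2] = [-32, 33]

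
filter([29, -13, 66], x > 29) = keep x where x > 29: 29✗, -13✗, 66✓
= [66]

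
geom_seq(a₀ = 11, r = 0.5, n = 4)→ [11.0, 5.5, 2.75, 1.375]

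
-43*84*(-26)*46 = 4319952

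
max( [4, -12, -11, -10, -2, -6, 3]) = 4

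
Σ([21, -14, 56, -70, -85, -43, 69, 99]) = 33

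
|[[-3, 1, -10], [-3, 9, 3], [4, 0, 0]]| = (1)*(-3)*det([[9, 3], [0, 0]]) + (-1)*(1)*det([[-3, 3], [4, 0]]) + (1)*(-10)*det([[-3, 9], [4, 0]])
= 0 + 12 + 360
= 372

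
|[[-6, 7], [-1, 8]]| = (-6)*(8) - (7)*(-1)
= -41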